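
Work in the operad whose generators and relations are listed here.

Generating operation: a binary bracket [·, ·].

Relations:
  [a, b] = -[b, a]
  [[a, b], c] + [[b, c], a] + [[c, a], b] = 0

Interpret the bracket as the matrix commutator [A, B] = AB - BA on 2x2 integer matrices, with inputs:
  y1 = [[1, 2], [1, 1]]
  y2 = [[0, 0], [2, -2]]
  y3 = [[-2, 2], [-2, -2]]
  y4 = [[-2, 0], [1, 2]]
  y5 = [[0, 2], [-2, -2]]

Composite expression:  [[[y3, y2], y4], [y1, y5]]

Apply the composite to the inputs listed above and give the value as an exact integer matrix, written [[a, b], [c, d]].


[[0, -160], [-80, 0]]

[y3, y2] = [[4, -4], [-4, -4]]
[[y3, y2], y4] = [[-4, -16], [8, 4]]
[y1, y5] = [[-6, -4], [2, 6]]
[[[y3, y2], y4], [y1, y5]] = [[0, -160], [-80, 0]]


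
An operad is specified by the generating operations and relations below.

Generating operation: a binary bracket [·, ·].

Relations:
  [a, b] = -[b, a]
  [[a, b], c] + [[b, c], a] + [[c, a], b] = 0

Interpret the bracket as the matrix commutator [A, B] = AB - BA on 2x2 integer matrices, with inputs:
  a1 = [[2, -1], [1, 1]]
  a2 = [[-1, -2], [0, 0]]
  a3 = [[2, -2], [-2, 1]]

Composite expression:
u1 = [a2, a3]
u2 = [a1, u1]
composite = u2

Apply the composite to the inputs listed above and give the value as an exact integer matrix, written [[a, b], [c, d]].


[[-2, 12], [10, 2]]

[a2, a3] = [[4, 4], [-2, -4]]
[a1, [a2, a3]] = [[-2, 12], [10, 2]]


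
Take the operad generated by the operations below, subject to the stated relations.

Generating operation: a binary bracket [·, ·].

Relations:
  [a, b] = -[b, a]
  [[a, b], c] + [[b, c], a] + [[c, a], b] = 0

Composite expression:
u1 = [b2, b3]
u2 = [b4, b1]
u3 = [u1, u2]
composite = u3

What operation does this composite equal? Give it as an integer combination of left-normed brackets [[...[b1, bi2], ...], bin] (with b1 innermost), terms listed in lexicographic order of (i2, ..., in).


[[[b1, b4], b2], b3] - [[[b1, b4], b3], b2]

Left-normed coefficients sit on the b1-initial expansion words.
Composite bracket: [[b2, b3], [b4, b1]]
Under [a, b] = ab - ba we get 8 signed associative words (2^3 = 8).
The b1-initial words carry the normal form:
  b1b4b2b3 appears with sign +1, giving the term +[[[b1, b4], b2], b3]
  b1b4b3b2 appears with sign -1, giving the term -[[[b1, b4], b3], b2]


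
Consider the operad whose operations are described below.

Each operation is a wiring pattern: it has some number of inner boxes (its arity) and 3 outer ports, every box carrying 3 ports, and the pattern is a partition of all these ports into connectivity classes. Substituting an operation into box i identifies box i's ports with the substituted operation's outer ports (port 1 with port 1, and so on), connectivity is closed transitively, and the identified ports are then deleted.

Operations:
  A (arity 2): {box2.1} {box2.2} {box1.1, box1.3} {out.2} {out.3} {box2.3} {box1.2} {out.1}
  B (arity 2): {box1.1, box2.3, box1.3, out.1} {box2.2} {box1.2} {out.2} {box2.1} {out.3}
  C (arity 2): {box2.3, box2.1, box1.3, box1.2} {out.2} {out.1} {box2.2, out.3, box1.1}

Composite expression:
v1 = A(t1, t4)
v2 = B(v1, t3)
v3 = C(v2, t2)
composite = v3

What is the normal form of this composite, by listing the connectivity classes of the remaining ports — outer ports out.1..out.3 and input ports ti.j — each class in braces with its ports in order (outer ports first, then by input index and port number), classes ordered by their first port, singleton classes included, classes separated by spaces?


Reachability decides: close wires over C-identified ports.
the subtree at A composes to {out.1} {out.2} {out.3} {t1.1, t1.3} {t1.2} {t4.1} {t4.2} {t4.3} on (t1, t4); out.j = own outer ports
the subtree at B composes to {out.1, t3.3} {out.2} {out.3} {t1.1, t1.3} {t1.2} {t3.1} {t3.2} {t4.1} {t4.2} {t4.3} on (t1, t4, t3); out.j = own outer ports
the subtree at C composes to {out.1} {out.2} {out.3, t2.2, t3.3} {t1.1, t1.3} {t1.2} {t2.1, t2.3} {t3.1} {t3.2} {t4.1} {t4.2} {t4.3} on (t1, t4, t3, t2); out.j = own outer ports

{out.1} {out.2} {out.3, t2.2, t3.3} {t1.1, t1.3} {t1.2} {t2.1, t2.3} {t3.1} {t3.2} {t4.1} {t4.2} {t4.3}


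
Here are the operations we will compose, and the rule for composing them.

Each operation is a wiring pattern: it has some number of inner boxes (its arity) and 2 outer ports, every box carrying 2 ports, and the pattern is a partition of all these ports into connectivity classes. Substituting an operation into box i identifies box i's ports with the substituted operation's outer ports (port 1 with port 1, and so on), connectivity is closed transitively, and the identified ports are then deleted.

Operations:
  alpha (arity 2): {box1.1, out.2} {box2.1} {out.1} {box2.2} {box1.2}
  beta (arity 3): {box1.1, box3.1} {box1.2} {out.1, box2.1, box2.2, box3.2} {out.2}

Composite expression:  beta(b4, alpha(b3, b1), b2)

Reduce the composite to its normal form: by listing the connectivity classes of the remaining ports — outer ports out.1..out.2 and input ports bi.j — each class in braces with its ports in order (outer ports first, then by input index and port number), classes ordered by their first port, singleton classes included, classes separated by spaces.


{out.1, b2.2, b3.1} {out.2} {b1.1} {b1.2} {b2.1, b4.1} {b3.2} {b4.2}

Treat the ports identified at beta as solder joints: merge, then drop.
through alpha, on inputs (b3, b1): {out.1} {out.2, b3.1} {b1.1} {b1.2} {b3.2} (out.j = stage outer ports)
through beta, on inputs (b4, b3, b1, b2): {out.1, b2.2, b3.1} {out.2} {b1.1} {b1.2} {b2.1, b4.1} {b3.2} {b4.2} (out.j = stage outer ports)


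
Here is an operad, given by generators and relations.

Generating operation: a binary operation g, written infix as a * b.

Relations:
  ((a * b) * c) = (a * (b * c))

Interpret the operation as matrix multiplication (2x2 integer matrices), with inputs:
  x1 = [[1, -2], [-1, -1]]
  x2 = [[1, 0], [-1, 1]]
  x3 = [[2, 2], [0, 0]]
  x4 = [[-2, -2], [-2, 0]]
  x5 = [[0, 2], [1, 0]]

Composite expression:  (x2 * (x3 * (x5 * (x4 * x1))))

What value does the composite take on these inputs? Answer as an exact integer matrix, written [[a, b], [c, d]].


[[-8, 28], [8, -28]]

(x4 * x1) = [[0, 6], [-2, 4]]
(x5 * (x4 * x1)) = [[-4, 8], [0, 6]]
(x3 * (x5 * (x4 * x1))) = [[-8, 28], [0, 0]]
(x2 * (x3 * (x5 * (x4 * x1)))) = [[-8, 28], [8, -28]]


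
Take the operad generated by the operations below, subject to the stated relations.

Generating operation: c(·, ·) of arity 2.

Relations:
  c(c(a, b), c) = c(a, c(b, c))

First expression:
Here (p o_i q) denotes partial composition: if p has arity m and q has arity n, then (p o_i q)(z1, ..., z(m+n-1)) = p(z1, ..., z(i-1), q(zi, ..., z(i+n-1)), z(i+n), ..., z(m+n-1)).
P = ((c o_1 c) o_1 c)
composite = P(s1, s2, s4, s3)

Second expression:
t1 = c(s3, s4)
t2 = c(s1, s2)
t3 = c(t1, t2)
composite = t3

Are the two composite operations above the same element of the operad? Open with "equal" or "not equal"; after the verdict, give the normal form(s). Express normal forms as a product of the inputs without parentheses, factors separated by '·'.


The first composite normalizes to s1 · s2 · s4 · s3
The second composite normalizes to s3 · s4 · s1 · s2
The forms do not match — not equal.

not equal — first s1 · s2 · s4 · s3, second s3 · s4 · s1 · s2


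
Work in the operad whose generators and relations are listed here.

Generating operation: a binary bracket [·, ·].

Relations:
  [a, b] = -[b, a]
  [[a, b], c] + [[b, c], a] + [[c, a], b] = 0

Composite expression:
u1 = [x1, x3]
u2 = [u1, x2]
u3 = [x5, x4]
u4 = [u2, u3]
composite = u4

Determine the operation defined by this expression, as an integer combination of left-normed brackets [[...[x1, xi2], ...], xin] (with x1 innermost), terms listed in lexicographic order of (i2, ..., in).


-[[[[x1, x3], x2], x4], x5] + [[[[x1, x3], x2], x5], x4]

Left-normed coefficients sit on the x1-initial expansion words.
Composite bracket: [[[x1, x3], x2], [x5, x4]]
Full expansion: 16 signed words from ab - ba (2^4 = 16).
Keep just the words that open with x1:
  sign of x1x3x2x4x5 is -1, so it contributes -[[[[x1, x3], x2], x4], x5]
  sign of x1x3x2x5x4 is +1, so it contributes +[[[[x1, x3], x2], x5], x4]


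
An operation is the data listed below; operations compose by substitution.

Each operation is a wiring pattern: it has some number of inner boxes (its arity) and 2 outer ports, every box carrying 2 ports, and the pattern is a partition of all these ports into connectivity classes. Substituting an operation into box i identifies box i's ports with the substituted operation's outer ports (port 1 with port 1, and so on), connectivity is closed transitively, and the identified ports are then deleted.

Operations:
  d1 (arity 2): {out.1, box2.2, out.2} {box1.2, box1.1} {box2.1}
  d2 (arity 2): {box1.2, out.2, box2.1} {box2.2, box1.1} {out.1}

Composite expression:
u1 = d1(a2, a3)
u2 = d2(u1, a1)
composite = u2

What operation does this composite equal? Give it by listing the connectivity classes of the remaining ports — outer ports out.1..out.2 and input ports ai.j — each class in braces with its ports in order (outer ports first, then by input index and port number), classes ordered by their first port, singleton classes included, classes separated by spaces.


Treat the ports identified at d2 as solder joints: merge, then drop.
through d1, on inputs (a2, a3): {out.1, out.2, a3.2} {a2.1, a2.2} {a3.1} (out.j = stage outer ports)
through d2, on inputs (a2, a3, a1): {out.1} {out.2, a1.1, a1.2, a3.2} {a2.1, a2.2} {a3.1} (out.j = stage outer ports)

{out.1} {out.2, a1.1, a1.2, a3.2} {a2.1, a2.2} {a3.1}


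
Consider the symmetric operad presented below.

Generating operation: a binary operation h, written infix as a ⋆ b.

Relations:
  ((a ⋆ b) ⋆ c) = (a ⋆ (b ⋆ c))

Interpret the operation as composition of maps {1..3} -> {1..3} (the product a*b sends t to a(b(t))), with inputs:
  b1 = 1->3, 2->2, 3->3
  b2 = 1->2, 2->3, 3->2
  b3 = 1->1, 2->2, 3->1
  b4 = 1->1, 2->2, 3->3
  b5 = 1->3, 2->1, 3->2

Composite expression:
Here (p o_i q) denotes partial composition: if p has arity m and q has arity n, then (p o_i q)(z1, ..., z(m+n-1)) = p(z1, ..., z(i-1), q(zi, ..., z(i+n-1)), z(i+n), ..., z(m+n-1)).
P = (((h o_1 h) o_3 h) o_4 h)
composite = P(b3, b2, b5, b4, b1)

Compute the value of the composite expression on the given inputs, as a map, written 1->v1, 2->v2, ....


(b3 ⋆ b2) = 1->2, 2->1, 3->2
(b4 ⋆ b1) = 1->3, 2->2, 3->3
(b5 ⋆ (b4 ⋆ b1)) = 1->2, 2->1, 3->2
((b3 ⋆ b2) ⋆ (b5 ⋆ (b4 ⋆ b1))) = 1->1, 2->2, 3->1

1->1, 2->2, 3->1


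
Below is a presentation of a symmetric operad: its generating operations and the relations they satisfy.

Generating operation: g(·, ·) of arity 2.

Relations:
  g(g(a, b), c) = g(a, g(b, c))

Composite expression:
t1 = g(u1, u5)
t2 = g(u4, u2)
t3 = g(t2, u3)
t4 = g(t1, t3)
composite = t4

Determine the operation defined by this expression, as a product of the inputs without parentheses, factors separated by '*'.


u1 * u5 * u4 * u2 * u3


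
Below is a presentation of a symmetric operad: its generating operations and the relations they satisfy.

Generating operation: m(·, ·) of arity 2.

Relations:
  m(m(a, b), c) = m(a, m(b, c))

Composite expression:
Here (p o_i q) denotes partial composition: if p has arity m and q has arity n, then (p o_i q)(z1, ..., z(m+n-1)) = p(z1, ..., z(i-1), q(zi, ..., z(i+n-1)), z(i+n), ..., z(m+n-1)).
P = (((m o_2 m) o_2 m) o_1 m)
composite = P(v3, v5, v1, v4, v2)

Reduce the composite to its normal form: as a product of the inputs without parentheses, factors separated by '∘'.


v3 ∘ v5 ∘ v1 ∘ v4 ∘ v2

All parenthesizations of m agree; list the v-inputs left to right.
m(v3, v5) collapses to v3 ∘ v5
m(v1, v4) collapses to v1 ∘ v4
m(m(v1, v4), v2) collapses to v1 ∘ v4 ∘ v2
m(m(v3, v5), m(m(v1, v4), v2)) collapses to v3 ∘ v5 ∘ v1 ∘ v4 ∘ v2


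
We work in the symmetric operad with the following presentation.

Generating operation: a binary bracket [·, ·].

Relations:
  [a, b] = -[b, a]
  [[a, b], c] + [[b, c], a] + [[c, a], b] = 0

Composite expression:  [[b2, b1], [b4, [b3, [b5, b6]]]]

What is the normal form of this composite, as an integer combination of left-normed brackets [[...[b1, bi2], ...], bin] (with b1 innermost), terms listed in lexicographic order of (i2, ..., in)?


[[[[[b1, b2], b3], b5], b6], b4] - [[[[[b1, b2], b3], b6], b5], b4] - [[[[[b1, b2], b4], b3], b5], b6] + [[[[[b1, b2], b4], b3], b6], b5] + [[[[[b1, b2], b4], b5], b6], b3] - [[[[[b1, b2], b4], b6], b5], b3] - [[[[[b1, b2], b5], b6], b3], b4] + [[[[[b1, b2], b6], b5], b3], b4]

Expand each bracket as ab - ba; the b1-initial words give the coefficients.
Composite bracket: [[b2, b1], [b4, [b3, [b5, b6]]]]
Expanding via [a, b] = ab - ba: 32 signed words (2^5 = 32).
Coefficients come from the b1-initial words:
  b1b2b3b5b6b4 appears with sign +1, giving the term +[[[[[b1, b2], b3], b5], b6], b4]
  b1b2b3b6b5b4 appears with sign -1, giving the term -[[[[[b1, b2], b3], b6], b5], b4]
  b1b2b4b3b5b6 appears with sign -1, giving the term -[[[[[b1, b2], b4], b3], b5], b6]
  b1b2b4b3b6b5 appears with sign +1, giving the term +[[[[[b1, b2], b4], b3], b6], b5]
  b1b2b4b5b6b3 appears with sign +1, giving the term +[[[[[b1, b2], b4], b5], b6], b3]
  b1b2b4b6b5b3 appears with sign -1, giving the term -[[[[[b1, b2], b4], b6], b5], b3]
  b1b2b5b6b3b4 appears with sign -1, giving the term -[[[[[b1, b2], b5], b6], b3], b4]
  b1b2b6b5b3b4 appears with sign +1, giving the term +[[[[[b1, b2], b6], b5], b3], b4]


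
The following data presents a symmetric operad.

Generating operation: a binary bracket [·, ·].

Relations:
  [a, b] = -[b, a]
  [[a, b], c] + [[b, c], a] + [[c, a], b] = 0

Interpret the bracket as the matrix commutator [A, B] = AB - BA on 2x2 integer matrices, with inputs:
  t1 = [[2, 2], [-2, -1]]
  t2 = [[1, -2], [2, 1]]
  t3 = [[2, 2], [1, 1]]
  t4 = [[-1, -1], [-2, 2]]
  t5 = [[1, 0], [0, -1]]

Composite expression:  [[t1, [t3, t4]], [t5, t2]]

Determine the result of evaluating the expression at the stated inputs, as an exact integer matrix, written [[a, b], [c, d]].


[t3, t4] = [[-3, 5], [-1, 3]]
[t1, [t3, t4]] = [[8, 27], [15, -8]]
[t5, t2] = [[0, -4], [-4, 0]]
[[t1, [t3, t4]], [t5, t2]] = [[-48, -64], [64, 48]]

[[-48, -64], [64, 48]]


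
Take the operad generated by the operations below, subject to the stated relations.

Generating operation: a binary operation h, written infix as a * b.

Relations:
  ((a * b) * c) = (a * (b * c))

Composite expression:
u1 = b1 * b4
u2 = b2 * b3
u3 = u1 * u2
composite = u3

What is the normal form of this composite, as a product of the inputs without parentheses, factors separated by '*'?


b1 * b4 * b2 * b3

Key point: h is associative — brackets drop, the b-order remains.
(b1 * b4) reduces to b1 * b4
(b2 * b3) reduces to b2 * b3
((b1 * b4) * (b2 * b3)) reduces to b1 * b4 * b2 * b3


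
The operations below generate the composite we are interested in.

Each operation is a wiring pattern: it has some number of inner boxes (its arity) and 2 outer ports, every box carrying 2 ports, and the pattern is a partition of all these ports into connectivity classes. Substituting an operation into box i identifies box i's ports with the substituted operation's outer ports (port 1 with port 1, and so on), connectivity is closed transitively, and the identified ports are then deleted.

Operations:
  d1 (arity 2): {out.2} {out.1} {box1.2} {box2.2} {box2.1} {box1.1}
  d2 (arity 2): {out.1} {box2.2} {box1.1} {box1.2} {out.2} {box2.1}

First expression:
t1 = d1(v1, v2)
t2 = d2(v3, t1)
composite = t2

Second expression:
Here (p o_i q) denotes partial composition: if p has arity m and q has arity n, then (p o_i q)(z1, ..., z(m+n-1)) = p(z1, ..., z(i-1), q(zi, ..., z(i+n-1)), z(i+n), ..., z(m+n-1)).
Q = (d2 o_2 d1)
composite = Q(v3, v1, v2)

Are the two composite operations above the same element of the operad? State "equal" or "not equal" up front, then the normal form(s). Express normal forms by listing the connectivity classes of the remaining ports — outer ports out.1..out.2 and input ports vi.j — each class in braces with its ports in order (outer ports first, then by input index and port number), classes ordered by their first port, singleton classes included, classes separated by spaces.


equal; both compose to {out.1} {out.2} {v1.1} {v1.2} {v2.1} {v2.2} {v3.1} {v3.2}

Reducing the first expression gives {out.1} {out.2} {v1.1} {v1.2} {v2.1} {v2.2} {v3.1} {v3.2}
Reducing the second expression gives {out.1} {out.2} {v1.1} {v1.2} {v2.1} {v2.2} {v3.1} {v3.2}
The normal forms match — equal.


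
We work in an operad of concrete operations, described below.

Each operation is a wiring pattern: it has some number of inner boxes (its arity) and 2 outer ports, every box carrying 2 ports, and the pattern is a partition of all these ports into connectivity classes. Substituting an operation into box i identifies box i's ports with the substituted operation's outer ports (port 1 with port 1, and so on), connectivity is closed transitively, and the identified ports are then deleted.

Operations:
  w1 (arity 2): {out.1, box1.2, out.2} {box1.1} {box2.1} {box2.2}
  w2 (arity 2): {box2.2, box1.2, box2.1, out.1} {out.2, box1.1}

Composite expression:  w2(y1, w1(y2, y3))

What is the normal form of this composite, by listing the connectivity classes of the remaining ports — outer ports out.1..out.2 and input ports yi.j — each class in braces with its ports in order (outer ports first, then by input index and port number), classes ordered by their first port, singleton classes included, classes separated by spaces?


{out.1, y1.2, y2.2} {out.2, y1.1} {y2.1} {y3.1} {y3.2}


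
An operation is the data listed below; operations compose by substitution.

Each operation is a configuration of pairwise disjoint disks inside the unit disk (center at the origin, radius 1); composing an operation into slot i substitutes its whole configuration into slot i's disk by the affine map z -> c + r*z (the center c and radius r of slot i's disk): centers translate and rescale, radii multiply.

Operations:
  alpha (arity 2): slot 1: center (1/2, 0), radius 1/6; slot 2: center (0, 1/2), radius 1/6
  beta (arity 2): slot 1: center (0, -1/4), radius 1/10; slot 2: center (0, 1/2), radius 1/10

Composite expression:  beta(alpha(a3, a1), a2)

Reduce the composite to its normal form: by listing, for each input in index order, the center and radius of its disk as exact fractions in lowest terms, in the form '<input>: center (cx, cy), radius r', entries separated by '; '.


a1: center (0, -1/5), radius 1/60; a2: center (0, 1/2), radius 1/10; a3: center (1/20, -1/4), radius 1/60

Below beta, radii multiply path by path; the a-disk centers shift.
a3 passes through 2 substitutions, ending at center (1/20, -1/4), radius 1/60
a1 passes through 2 substitutions, ending at center (0, -1/5), radius 1/60
a2 passes through 1 substitution, ending at center (0, 1/2), radius 1/10


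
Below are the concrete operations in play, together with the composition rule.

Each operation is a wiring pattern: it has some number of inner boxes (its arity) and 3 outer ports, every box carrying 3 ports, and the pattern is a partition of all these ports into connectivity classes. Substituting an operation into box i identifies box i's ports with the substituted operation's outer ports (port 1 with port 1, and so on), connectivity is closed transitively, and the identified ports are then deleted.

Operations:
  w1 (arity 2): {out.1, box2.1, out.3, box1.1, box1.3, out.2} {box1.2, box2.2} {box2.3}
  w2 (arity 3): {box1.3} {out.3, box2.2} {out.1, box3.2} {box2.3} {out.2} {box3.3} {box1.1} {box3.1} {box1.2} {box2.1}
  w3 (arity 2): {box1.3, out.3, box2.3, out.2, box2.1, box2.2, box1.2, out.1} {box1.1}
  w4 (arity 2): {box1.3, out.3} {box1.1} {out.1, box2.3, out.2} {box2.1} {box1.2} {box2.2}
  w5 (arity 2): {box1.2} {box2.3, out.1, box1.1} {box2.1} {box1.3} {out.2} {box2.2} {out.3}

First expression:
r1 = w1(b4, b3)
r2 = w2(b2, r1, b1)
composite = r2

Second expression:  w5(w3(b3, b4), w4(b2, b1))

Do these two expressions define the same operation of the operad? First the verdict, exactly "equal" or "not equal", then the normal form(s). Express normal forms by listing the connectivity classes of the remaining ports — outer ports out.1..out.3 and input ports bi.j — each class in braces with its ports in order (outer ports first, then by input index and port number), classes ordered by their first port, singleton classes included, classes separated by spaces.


not equal; the first gives {out.1, b1.2} {out.2} {out.3, b3.1, b4.1, b4.3} {b1.1} {b1.3} {b2.1} {b2.2} {b2.3} {b3.2, b4.2} {b3.3} and the second {out.1, b2.3, b3.2, b3.3, b4.1, b4.2, b4.3} {out.2} {out.3} {b1.1} {b1.2} {b1.3} {b2.1} {b2.2} {b3.1}

The first expression reduces to {out.1, b1.2} {out.2} {out.3, b3.1, b4.1, b4.3} {b1.1} {b1.3} {b2.1} {b2.2} {b2.3} {b3.2, b4.2} {b3.3}
The second expression reduces to {out.1, b2.3, b3.2, b3.3, b4.1, b4.2, b4.3} {out.2} {out.3} {b1.1} {b1.2} {b1.3} {b2.1} {b2.2} {b3.1}
The forms do not match — not equal.


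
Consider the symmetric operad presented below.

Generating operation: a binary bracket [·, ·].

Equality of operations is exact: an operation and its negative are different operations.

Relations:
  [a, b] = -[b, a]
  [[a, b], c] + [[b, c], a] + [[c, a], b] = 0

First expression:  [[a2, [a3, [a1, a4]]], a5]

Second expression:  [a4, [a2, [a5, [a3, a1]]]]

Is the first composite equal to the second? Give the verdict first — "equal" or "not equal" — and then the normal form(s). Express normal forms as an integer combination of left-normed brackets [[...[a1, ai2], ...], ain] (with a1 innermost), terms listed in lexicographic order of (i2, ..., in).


Reducing the first expression gives [[[[a1, a4], a3], a2], a5]
Reducing the second expression gives [[[[a1, a3], a5], a2], a4]
Distinct normal forms: not equal.

not equal; first: [[[[a1, a4], a3], a2], a5]; second: [[[[a1, a3], a5], a2], a4]


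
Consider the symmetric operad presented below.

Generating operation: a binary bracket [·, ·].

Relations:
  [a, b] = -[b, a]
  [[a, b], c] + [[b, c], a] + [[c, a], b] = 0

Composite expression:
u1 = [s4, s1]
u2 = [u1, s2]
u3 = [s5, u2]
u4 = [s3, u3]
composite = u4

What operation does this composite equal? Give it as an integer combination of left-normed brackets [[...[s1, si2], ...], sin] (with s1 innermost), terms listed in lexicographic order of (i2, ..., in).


In the tensor algebra, words opening s1 carry the s1-anchored form.
Composite bracket: [s3, [s5, [[s4, s1], s2]]]
Full expansion: 16 signed words from ab - ba (2^4 = 16).
Only words starting with s1 matter:
  word s1s4s2s5s3 has sign -1, contributing -[[[[s1, s4], s2], s5], s3]

-[[[[s1, s4], s2], s5], s3]


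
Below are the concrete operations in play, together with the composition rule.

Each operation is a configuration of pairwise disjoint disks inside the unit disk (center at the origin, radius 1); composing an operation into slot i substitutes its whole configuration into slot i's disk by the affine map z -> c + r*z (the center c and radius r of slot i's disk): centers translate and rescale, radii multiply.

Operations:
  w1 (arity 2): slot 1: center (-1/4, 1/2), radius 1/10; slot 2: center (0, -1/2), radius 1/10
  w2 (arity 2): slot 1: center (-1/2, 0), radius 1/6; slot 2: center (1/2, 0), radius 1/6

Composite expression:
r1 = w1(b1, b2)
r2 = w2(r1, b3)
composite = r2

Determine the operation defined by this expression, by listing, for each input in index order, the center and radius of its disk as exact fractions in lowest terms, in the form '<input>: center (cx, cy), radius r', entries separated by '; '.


Each b-disk chains the slot maps above it in w2; radii multiply.
input b1: composing its 2 substitution steps yields center (-13/24, 1/12), radius 1/60
input b2: composing its 2 substitution steps yields center (-1/2, -1/12), radius 1/60
input b3: composing its 1 substitution step yields center (1/2, 0), radius 1/6

b1: center (-13/24, 1/12), radius 1/60; b2: center (-1/2, -1/12), radius 1/60; b3: center (1/2, 0), radius 1/6


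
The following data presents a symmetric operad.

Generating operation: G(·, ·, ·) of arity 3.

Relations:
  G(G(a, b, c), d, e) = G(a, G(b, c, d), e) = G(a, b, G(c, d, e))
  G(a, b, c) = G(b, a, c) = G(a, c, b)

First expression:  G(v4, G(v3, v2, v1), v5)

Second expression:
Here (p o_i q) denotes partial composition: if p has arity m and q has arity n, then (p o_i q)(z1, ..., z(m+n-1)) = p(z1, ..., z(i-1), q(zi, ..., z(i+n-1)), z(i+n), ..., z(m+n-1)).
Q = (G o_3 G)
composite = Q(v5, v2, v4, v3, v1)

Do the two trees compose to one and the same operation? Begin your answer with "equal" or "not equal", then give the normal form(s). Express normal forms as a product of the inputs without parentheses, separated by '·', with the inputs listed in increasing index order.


The first composite normalizes to v1 · v2 · v3 · v4 · v5
The second composite normalizes to v1 · v2 · v3 · v4 · v5
Both agree, so they are equal.

equal — both sides give v1 · v2 · v3 · v4 · v5


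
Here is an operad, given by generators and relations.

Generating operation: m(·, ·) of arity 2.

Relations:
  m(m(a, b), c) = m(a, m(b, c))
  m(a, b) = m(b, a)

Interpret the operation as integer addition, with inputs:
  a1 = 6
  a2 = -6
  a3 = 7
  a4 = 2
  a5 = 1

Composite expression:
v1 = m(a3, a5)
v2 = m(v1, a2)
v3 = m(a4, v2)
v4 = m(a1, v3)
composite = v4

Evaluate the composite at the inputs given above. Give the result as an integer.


10


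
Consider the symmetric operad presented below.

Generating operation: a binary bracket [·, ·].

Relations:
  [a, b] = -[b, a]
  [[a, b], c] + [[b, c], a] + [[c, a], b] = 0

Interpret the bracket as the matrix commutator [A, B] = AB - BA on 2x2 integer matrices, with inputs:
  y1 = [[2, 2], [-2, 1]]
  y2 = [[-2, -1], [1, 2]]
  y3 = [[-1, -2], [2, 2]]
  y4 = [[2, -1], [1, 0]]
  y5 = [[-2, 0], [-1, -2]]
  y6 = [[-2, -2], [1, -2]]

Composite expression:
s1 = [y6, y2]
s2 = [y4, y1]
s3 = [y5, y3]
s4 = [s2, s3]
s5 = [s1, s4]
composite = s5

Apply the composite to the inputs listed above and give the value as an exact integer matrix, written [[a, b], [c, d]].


[[240, 200], [-160, -240]]


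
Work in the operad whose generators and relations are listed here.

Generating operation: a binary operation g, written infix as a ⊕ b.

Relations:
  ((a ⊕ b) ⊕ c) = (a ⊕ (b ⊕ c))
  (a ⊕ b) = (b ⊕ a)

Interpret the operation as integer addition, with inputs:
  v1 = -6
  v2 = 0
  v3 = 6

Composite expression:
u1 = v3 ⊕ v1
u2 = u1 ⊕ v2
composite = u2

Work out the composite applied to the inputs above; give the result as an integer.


(v3 ⊕ v1) = 0
((v3 ⊕ v1) ⊕ v2) = 0

0


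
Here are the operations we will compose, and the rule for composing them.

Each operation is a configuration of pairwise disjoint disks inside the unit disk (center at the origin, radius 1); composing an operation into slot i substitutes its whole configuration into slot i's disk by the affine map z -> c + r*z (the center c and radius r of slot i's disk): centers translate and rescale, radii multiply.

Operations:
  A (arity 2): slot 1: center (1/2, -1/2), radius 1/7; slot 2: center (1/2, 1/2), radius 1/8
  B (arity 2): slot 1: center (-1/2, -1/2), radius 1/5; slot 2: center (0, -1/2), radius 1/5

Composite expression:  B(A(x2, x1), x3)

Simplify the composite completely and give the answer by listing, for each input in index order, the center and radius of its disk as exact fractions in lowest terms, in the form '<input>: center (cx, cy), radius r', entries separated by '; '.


x1: center (-2/5, -2/5), radius 1/40; x2: center (-2/5, -3/5), radius 1/35; x3: center (0, -1/2), radius 1/5

Nesting under B composes maps z -> c + r*z down each x-path.
input x2: composing its 2 substitution steps yields center (-2/5, -3/5), radius 1/35
input x1: composing its 2 substitution steps yields center (-2/5, -2/5), radius 1/40
input x3: composing its 1 substitution step yields center (0, -1/2), radius 1/5


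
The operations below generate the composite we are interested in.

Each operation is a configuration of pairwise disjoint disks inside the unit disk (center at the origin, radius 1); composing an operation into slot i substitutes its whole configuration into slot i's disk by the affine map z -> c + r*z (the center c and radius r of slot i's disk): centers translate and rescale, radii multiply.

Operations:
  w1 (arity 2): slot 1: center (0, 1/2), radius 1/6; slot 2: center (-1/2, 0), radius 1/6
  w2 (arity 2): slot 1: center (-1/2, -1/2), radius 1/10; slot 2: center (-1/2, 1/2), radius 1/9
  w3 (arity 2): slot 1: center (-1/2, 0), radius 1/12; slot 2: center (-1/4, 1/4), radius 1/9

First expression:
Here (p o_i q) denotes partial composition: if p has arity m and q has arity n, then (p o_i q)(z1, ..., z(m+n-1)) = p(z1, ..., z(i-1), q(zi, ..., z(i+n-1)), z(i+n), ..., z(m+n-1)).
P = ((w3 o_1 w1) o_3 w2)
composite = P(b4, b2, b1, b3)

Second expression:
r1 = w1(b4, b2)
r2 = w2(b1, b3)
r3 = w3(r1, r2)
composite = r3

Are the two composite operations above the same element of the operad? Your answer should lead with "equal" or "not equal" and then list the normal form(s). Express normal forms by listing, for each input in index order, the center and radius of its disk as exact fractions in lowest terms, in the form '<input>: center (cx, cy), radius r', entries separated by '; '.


equal — both sides give b1: center (-11/36, 7/36), radius 1/90; b2: center (-13/24, 0), radius 1/72; b3: center (-11/36, 11/36), radius 1/81; b4: center (-1/2, 1/24), radius 1/72

The first expression, normalized: b1: center (-11/36, 7/36), radius 1/90; b2: center (-13/24, 0), radius 1/72; b3: center (-11/36, 11/36), radius 1/81; b4: center (-1/2, 1/24), radius 1/72
The second expression, normalized: b1: center (-11/36, 7/36), radius 1/90; b2: center (-13/24, 0), radius 1/72; b3: center (-11/36, 11/36), radius 1/81; b4: center (-1/2, 1/24), radius 1/72
The forms coincide; equal.


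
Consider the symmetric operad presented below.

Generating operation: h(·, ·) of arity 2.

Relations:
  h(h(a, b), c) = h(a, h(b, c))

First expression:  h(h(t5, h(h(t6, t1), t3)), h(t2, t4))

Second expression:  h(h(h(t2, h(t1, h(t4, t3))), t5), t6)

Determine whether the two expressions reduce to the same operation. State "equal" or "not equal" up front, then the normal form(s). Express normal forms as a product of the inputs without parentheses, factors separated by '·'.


not equal; the first gives t5 · t6 · t1 · t3 · t2 · t4 and the second t2 · t1 · t4 · t3 · t5 · t6

In normal form, the first expression is t5 · t6 · t1 · t3 · t2 · t4
In normal form, the second expression is t2 · t1 · t4 · t3 · t5 · t6
Distinct normal forms: not equal.


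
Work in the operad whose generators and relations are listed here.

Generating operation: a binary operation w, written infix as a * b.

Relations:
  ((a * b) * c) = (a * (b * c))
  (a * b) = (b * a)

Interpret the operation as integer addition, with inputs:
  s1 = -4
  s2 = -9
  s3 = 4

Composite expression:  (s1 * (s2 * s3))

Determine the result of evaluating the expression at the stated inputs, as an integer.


-9


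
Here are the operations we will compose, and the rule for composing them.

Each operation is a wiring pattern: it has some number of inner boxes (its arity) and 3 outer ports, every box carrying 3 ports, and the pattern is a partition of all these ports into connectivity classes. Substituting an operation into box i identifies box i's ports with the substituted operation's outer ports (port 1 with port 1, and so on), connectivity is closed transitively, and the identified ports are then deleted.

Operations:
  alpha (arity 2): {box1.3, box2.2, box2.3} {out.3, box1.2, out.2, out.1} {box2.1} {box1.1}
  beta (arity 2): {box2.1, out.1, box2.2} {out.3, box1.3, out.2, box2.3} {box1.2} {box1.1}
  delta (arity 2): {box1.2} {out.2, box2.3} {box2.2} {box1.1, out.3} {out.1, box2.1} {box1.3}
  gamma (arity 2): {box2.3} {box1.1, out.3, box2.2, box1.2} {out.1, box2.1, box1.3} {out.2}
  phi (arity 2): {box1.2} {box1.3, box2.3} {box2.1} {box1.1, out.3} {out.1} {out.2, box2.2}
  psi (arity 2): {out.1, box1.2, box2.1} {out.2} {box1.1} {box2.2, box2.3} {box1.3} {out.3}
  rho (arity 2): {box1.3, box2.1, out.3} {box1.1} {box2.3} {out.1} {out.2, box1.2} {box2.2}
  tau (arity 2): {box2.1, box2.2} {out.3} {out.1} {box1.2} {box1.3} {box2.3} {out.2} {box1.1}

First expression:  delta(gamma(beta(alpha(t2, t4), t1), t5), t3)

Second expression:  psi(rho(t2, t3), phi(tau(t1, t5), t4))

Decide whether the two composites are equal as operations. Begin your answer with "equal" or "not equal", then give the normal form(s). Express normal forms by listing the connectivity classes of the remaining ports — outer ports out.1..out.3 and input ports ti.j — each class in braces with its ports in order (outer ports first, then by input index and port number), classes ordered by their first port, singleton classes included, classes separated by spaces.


The first composite normalizes to {out.1, t3.1} {out.2, t3.3} {out.3, t1.1, t1.2, t1.3, t2.2, t5.1, t5.2} {t2.1} {t2.3, t4.2, t4.3} {t3.2} {t4.1} {t5.3}
The second composite normalizes to {out.1, t2.2} {out.2} {out.3} {t1.1} {t1.2} {t1.3} {t2.1} {t2.3, t3.1} {t3.2} {t3.3} {t4.1} {t4.2} {t4.3} {t5.1, t5.2} {t5.3}
Distinct normal forms: not equal.

not equal; the first gives {out.1, t3.1} {out.2, t3.3} {out.3, t1.1, t1.2, t1.3, t2.2, t5.1, t5.2} {t2.1} {t2.3, t4.2, t4.3} {t3.2} {t4.1} {t5.3} and the second {out.1, t2.2} {out.2} {out.3} {t1.1} {t1.2} {t1.3} {t2.1} {t2.3, t3.1} {t3.2} {t3.3} {t4.1} {t4.2} {t4.3} {t5.1, t5.2} {t5.3}


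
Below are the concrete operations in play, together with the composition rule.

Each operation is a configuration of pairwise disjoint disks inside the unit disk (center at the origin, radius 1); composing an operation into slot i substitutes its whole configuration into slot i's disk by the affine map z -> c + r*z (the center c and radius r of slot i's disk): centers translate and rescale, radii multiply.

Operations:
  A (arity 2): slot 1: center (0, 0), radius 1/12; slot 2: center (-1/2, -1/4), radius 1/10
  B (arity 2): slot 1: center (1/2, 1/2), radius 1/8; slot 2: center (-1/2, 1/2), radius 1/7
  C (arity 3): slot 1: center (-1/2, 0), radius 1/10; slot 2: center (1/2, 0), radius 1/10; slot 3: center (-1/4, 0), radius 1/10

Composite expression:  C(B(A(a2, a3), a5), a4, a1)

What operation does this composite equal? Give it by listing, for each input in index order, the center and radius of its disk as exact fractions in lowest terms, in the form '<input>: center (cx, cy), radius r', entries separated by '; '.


a1: center (-1/4, 0), radius 1/10; a2: center (-9/20, 1/20), radius 1/960; a3: center (-73/160, 3/64), radius 1/800; a4: center (1/2, 0), radius 1/10; a5: center (-11/20, 1/20), radius 1/70

Each a-disk chains the slot maps above it in C; radii multiply.
input a2: applying the 3 nested substitutions gives center (-9/20, 1/20), radius 1/960
input a3: applying the 3 nested substitutions gives center (-73/160, 3/64), radius 1/800
input a5: applying the 2 nested substitutions gives center (-11/20, 1/20), radius 1/70
input a4: applying the 1 nested substitution gives center (1/2, 0), radius 1/10
input a1: applying the 1 nested substitution gives center (-1/4, 0), radius 1/10


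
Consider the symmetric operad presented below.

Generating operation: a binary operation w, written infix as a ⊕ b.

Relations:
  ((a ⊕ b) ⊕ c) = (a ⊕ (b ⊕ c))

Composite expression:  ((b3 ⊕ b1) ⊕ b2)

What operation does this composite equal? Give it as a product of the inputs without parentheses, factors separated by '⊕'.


b3 ⊕ b1 ⊕ b2

All parenthesizations of w agree; list the b-inputs left to right.
(b3 ⊕ b1) unparenthesizes to b3 ⊕ b1
((b3 ⊕ b1) ⊕ b2) unparenthesizes to b3 ⊕ b1 ⊕ b2


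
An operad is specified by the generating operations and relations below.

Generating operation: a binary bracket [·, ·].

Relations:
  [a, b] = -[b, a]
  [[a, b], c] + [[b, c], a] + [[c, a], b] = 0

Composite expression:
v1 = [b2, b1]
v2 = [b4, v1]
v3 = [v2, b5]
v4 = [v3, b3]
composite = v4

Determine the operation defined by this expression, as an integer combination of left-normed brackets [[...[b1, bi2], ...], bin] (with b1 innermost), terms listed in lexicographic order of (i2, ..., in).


[[[[b1, b2], b4], b5], b3]


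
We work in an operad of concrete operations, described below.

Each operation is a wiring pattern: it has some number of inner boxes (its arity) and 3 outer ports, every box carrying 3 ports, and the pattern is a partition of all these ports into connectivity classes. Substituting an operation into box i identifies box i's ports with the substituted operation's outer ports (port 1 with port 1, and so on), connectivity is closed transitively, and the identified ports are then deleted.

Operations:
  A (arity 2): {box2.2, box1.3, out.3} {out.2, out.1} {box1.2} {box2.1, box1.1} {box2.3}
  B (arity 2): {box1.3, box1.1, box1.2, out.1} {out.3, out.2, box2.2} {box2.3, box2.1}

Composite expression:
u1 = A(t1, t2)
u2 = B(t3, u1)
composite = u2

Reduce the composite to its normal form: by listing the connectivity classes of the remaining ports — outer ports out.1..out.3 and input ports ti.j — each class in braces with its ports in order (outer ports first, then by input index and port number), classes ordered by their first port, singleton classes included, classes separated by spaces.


{out.1, t3.1, t3.2, t3.3} {out.2, out.3, t1.3, t2.2} {t1.1, t2.1} {t1.2} {t2.3}

Two ports join when wires chain via B-identified ports.
composing A on (t1, t2), with out.j its own outer ports: {out.1, out.2} {out.3, t1.3, t2.2} {t1.1, t2.1} {t1.2} {t2.3}
composing B on (t3, t1, t2), with out.j its own outer ports: {out.1, t3.1, t3.2, t3.3} {out.2, out.3, t1.3, t2.2} {t1.1, t2.1} {t1.2} {t2.3}


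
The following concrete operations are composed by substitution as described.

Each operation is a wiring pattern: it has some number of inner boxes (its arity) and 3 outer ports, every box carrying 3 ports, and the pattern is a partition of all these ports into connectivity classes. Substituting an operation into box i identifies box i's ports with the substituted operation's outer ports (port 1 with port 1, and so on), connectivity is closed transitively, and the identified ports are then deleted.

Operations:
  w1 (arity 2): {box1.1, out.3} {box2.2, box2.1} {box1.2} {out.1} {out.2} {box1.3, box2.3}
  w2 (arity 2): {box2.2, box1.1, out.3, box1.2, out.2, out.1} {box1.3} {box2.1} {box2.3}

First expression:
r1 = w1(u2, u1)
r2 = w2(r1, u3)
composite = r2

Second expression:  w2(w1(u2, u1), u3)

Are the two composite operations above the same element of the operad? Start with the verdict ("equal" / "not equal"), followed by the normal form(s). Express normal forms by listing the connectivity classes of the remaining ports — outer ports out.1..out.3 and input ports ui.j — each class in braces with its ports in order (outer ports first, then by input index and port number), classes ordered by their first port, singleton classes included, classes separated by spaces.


equal; both compose to {out.1, out.2, out.3, u3.2} {u1.1, u1.2} {u1.3, u2.3} {u2.1} {u2.2} {u3.1} {u3.3}

In normal form, the first expression is {out.1, out.2, out.3, u3.2} {u1.1, u1.2} {u1.3, u2.3} {u2.1} {u2.2} {u3.1} {u3.3}
In normal form, the second expression is {out.1, out.2, out.3, u3.2} {u1.1, u1.2} {u1.3, u2.3} {u2.1} {u2.2} {u3.1} {u3.3}
The forms coincide; equal.


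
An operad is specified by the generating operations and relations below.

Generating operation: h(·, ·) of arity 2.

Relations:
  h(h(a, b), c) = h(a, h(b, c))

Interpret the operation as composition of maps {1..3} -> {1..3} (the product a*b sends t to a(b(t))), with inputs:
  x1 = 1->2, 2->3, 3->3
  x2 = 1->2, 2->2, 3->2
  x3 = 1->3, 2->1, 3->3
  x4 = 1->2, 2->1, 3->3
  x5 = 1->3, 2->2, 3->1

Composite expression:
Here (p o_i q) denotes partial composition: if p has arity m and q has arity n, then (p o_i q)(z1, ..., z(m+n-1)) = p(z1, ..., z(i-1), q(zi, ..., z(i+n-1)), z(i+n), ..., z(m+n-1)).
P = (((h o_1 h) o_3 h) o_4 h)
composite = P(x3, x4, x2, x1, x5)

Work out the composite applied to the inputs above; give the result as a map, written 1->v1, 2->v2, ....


1->3, 2->3, 3->3
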